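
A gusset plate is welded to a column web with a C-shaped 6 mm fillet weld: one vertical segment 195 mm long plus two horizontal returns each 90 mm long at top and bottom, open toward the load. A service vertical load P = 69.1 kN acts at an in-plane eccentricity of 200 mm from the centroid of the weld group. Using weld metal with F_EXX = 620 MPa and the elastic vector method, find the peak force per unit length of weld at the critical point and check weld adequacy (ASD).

f_max ≈ 745 N/mm; adequate

Total weld length L_w = 375 mm. Treat welds as unit-width lines.
Centroid: x̄ = 2×90×45 / 375 = 21.6 mm from the vertical weld.
Polar moment about centroid: J = I_x + I_y = [195³/12 + 2×90×97.5²] + [195×21.6² + 2(90³/12 + 90×23.4²)] = 2640000 mm³.
Direct shear f_v = P/L_w = 69.1×10³ / 375 = 184.3 N/mm (vertical).
Torsion M = P·e = 69.1×10³ × 200 = 13820000 N·mm.
Critical point at (x, y) = (68.4, 97.5) from centroid. f_tx = M·y/J = 510.4 N/mm; f_ty = M·x/J = 358.1 N/mm.
Resultant f_max = √[f_tx² + (f_v + f_ty)²] = √[510.4² + (184.3 + 358.1)²] = 744.7 N/mm.
Capacity per unit length: r_n/Ω = (1/2.0) × 0.6 × 620 × (0.707 × 6) = 789 N/mm.
744.7 ≤ 789 → adequate.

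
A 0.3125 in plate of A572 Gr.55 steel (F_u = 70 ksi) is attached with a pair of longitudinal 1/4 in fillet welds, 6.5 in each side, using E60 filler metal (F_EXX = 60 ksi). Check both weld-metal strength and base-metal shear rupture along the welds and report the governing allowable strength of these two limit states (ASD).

R_n/Ω ≈ 41.4 kip (weld metal governs)

t_e = 0.707 × 0.25 = 0.1767 in; L = 13 in.
Weld metal: R_n/Ω = (1/2.0) × 0.6 × 60 × 0.1767 × 13 = 41.36 kip.
Base metal (shear rupture): R_n/Ω = (1/2.0) × 0.6 × 70 × 0.3125 × 13 = 85.31 kip.
Governing: weld metal.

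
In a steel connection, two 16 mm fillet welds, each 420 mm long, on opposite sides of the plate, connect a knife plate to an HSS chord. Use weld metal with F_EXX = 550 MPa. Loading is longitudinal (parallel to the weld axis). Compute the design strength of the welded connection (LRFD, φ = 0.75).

φR_n ≈ 2350 kN

Effective throat t_e = 0.707 × 16 = 11.31 mm.
Total length L = 840 mm; A_we = 11.31 × 840 = 9502 mm².
F_nw = 0.6 F_EXX = 0.6 × 550 = 330 MPa.
φR_n = 0.75 × 330 × 9502 × 10⁻³ = 2352 kN.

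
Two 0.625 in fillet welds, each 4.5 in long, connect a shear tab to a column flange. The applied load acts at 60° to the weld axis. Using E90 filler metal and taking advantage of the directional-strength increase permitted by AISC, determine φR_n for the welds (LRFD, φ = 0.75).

φR_n ≈ 226 kips

E90XX → F_EXX = 90 ksi.
t_e = 0.707 × 0.625 = 0.4419 in; A_we = 0.4419 × 9 = 3.977 in².
Directional factor: 1.0 + 0.5 sin^1.5(60°) = 1.403.
F_nw = 0.6 × 90 × 1.403 = 75.76 ksi.
φR_n = 0.75 × 75.76 × 3.977 = 226 kips.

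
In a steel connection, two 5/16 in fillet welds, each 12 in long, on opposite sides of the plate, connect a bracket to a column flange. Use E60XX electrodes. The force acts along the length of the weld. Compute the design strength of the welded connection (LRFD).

E60XX → F_EXX = 60 ksi.
Effective throat t_e = 0.707 × 0.3125 = 0.2209 in.
Total length L = 24 in; A_we = 0.2209 × 24 = 5.302 in².
F_nw = 0.6 F_EXX = 0.6 × 60 = 36 ksi.
φR_n = 0.75 × 36 × 5.302 = 143.2 kips.

φR_n ≈ 143 kips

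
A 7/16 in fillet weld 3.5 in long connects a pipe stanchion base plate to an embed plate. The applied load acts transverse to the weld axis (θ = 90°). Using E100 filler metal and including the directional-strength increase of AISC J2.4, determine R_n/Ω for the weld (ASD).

E100XX → F_EXX = 100 ksi.
t_e = 0.707 × 0.4375 = 0.3093 in; A_we = 0.3093 × 3.5 = 1.083 in².
Directional factor: 1.0 + 0.5 sin^1.5(90°) = 1.5.
F_nw = 0.6 × 100 × 1.5 = 90 ksi.
R_n/Ω = (90 × 1.083) / 2.0 = 48.72 kips.

R_n/Ω ≈ 48.7 kips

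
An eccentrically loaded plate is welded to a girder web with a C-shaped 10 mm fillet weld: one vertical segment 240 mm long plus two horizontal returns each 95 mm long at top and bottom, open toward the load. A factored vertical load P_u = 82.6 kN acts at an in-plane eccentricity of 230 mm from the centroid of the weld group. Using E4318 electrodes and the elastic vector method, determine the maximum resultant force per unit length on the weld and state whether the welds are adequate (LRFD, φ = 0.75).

f_max ≈ 746 N/mm; adequate

E43XX → F_EXX = 430 MPa.
Total weld length L_w = 430 mm. Treat welds as unit-width lines.
Centroid: x̄ = 2×95×47.5 / 430 = 20.99 mm from the vertical weld.
Polar moment about centroid: J = I_x + I_y = [240³/12 + 2×95×120²] + [240×20.99² + 2(95³/12 + 95×26.51²)] = 4270000 mm³.
Direct shear f_v = P/L_w = 82.6×10³ / 430 = 192.1 N/mm (vertical).
Torsion M = P·e = 82.6×10³ × 230 = 18998000 N·mm.
Critical point at (x, y) = (74.01, 120) from centroid. f_tx = M·y/J = 533.9 N/mm; f_ty = M·x/J = 329.3 N/mm.
Resultant f_max = √[f_tx² + (f_v + f_ty)²] = √[533.9² + (192.1 + 329.3)²] = 746.2 N/mm.
Capacity per unit length: φr_n = 0.75 × 0.6 × 430 × (0.707 × 10) = 1368 N/mm.
746.2 ≤ 1368 → adequate.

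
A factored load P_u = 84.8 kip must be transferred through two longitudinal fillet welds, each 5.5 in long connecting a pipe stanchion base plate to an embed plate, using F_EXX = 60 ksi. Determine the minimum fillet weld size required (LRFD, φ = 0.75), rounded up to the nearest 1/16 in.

Total weld length L = 11 in.
Required throat t_e = P_u / (φ × 0.6 F_EXX × L) = 84.8 / (0.75 × 0.6 × 60 × 11) = 0.2855 in.
Required leg w = t_e / 0.707 = 0.4038 in → use 7/16 in.

w = 7/16 in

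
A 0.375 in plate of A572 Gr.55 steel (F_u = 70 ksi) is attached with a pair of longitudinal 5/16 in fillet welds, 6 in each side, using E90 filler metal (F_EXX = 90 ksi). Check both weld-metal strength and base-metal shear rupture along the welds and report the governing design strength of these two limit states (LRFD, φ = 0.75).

t_e = 0.707 × 0.3125 = 0.2209 in; L = 12 in.
Weld metal: φR_n = 0.75 × 0.6 × 90 × 0.2209 × 12 = 107.4 kip.
Base metal (shear rupture): φR_n = 0.75 × 0.6 × 70 × 0.375 × 12 = 141.8 kip.
Governing: weld metal.

φR_n ≈ 107 kip (weld metal governs)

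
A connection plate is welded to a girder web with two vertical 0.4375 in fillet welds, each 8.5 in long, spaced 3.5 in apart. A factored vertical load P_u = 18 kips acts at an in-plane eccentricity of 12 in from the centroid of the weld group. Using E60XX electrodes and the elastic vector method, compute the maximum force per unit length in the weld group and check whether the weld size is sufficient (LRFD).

f_max ≈ 6.9 kip/in; adequate

E60XX → F_EXX = 60 ksi.
Total weld length L_w = 17 in. Treat welds as unit-width lines.
Polar moment about centroid: J = 2[d³/12 + d(b/2)²] = 2[8.5³/12 + 8.5×1.75²] = 154.4 in³.
Direct shear f_v = P/L_w = 18 / 17 = 1.059 kip/in (vertical).
Torsion M = P·e = 18 × 12 = 216 kip·in.
Critical point at (x, y) = (1.75, 4.25) from centroid. f_tx = M·y/J = 5.945 kip/in; f_ty = M·x/J = 2.448 kip/in.
Resultant f_max = √[f_tx² + (f_v + f_ty)²] = √[5.945² + (1.059 + 2.448)²] = 6.902 kip/in.
Capacity per unit length: φr_n = 0.75 × 0.6 × 60 × (0.707 × 0.4375) = 8.351 kip/in.
6.902 ≤ 8.351 → adequate.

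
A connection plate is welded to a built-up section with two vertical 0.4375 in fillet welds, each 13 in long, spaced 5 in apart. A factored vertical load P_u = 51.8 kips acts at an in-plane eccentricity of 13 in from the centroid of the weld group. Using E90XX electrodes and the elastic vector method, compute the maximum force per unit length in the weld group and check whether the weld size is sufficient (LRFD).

f_max ≈ 9.76 kip/in; adequate

E90XX → F_EXX = 90 ksi.
Total weld length L_w = 26 in. Treat welds as unit-width lines.
Polar moment about centroid: J = 2[d³/12 + d(b/2)²] = 2[13³/12 + 13×2.5²] = 528.7 in³.
Direct shear f_v = P/L_w = 51.8 / 26 = 1.992 kip/in (vertical).
Torsion M = P·e = 51.8 × 13 = 673.4 kip·in.
Critical point at (x, y) = (2.5, 6.5) from centroid. f_tx = M·y/J = 8.28 kip/in; f_ty = M·x/J = 3.184 kip/in.
Resultant f_max = √[f_tx² + (f_v + f_ty)²] = √[8.28² + (1.992 + 3.184)²] = 9.765 kip/in.
Capacity per unit length: φr_n = 0.75 × 0.6 × 90 × (0.707 × 0.4375) = 12.53 kip/in.
9.765 ≤ 12.53 → adequate.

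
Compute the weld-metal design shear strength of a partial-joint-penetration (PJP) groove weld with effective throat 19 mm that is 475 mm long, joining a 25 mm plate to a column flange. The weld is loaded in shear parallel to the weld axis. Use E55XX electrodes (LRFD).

φR_n ≈ 2230 kN

E55XX → F_EXX = 550 MPa.
Effective throat (given) t_e = 19 mm.
A_we = 19 × 475 = 9025 mm².
F_nw = 0.6 F_EXX = 330 MPa.
φR_n = 0.75 × 330 × 9025 × 10⁻³ = 2234 kN.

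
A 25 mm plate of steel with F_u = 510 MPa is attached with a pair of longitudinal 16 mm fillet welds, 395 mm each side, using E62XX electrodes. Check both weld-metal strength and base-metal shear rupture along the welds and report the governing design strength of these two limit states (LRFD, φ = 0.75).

φR_n ≈ 2490 kN (weld metal governs)

E62XX → F_EXX = 620 MPa.
t_e = 0.707 × 16 = 11.31 mm; L = 790 mm.
Weld metal: φR_n = 0.75 × 0.6 × 620 × 11.31 × 790 × 10⁻³ = 2493 kN.
Base metal (shear rupture): φR_n = 0.75 × 0.6 × 510 × 25 × 790 × 10⁻³ = 4533 kN.
Governing: weld metal.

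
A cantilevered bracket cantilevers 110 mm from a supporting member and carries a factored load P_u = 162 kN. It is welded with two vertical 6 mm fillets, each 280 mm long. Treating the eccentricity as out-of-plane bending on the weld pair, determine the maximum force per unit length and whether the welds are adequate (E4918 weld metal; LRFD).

E49XX → F_EXX = 490 MPa.
L_w = 2 × 280 = 560 mm; section modulus (unit throat) S = 2 × L²/6 = 26130 mm².
Direct shear f_v = P/L_w = 162×10³/560 = 289.3 N/mm.
Moment M = P × e = 162×10³ × 110 = 17820000 N·mm; bending f_b = M/S = 681.9 N/mm.
f_max = √(f_v² + f_b²) = √(289.3² + 681.9²) = 740.7 N/mm.
φr_n = 0.75 × 0.6 × 490 × (0.707 × 6) = 935.4 N/mm → adequate.

f_max ≈ 741 N/mm; adequate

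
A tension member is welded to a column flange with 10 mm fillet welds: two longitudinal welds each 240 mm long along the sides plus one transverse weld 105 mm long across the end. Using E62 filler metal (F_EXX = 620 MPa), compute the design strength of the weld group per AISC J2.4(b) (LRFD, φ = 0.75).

φR_n ≈ 1150 kN

t_e = 0.707 × 10 = 7.07 mm.
R_nwl = 0.6 × 620 × 7.07 × 480 × 10⁻³ = 1262 kN (longitudinal, 2 welds).
R_nwt = 0.6 × 620 × 7.07 × 105 × 10⁻³ = 276.2 kN (transverse, base value).
(i) R_nwl + R_nwt = 1539 kN; (ii) 0.85 R_nwl + 1.5 R_nwt = 1487 kN.
R_n = max = 1539 kN [governs: (i)]; φR_n = 1154 kN.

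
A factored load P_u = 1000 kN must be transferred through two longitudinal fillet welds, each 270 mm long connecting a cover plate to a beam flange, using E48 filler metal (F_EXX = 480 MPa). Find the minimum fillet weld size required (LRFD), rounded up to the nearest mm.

Total weld length L = 540 mm.
Required throat t_e = P_u / (φ × 0.6 F_EXX × L) = 1000 / (0.75 × 0.6 × 480 × 540 × 10⁻³) = 8.573 mm.
Required leg w = t_e / 0.707 = 12.13 mm → use 13 mm.

w = 13 mm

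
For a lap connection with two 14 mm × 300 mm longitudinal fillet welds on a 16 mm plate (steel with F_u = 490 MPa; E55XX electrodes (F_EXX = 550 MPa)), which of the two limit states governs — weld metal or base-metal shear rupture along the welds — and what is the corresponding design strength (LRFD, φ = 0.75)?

t_e = 0.707 × 14 = 9.898 mm; L = 600 mm.
Weld metal: φR_n = 0.75 × 0.6 × 550 × 9.898 × 600 × 10⁻³ = 1470 kN.
Base metal (shear rupture): φR_n = 0.75 × 0.6 × 490 × 16 × 600 × 10⁻³ = 2117 kN.
Governing: weld metal.

φR_n ≈ 1470 kN (weld metal governs)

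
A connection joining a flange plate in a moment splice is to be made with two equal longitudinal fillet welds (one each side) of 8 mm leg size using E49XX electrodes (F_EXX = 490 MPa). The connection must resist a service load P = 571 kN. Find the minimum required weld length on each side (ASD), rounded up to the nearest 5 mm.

Throat t_e = 0.707 × 8 = 5.656 mm.
r_n/Ω = (0.6 × 490 × 5.656) / 2.0 = 831.4 N/mm = 0.8314 kN/mm.
L_req = P / (r_n/Ω) = 571 / 0.8314 = 686.8 mm total.
Per side: 686.8 / 2 = 343.4 mm.
Round up → use L = 345 mm on each side.

L = 345 mm on each side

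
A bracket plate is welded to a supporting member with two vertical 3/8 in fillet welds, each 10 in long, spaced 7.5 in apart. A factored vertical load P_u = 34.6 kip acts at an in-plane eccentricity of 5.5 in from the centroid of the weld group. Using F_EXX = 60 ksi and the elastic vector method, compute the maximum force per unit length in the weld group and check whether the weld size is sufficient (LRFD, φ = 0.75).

f_max ≈ 3.94 kip/in; adequate

Total weld length L_w = 20 in. Treat welds as unit-width lines.
Polar moment about centroid: J = 2[d³/12 + d(b/2)²] = 2[10³/12 + 10×3.75²] = 447.9 in³.
Direct shear f_v = P/L_w = 34.6 / 20 = 1.73 kip/in (vertical).
Torsion M = P·e = 34.6 × 5.5 = 190.3 kip·in.
Critical point at (x, y) = (3.75, 5) from centroid. f_tx = M·y/J = 2.124 kip/in; f_ty = M·x/J = 1.593 kip/in.
Resultant f_max = √[f_tx² + (f_v + f_ty)²] = √[2.124² + (1.73 + 1.593)²] = 3.944 kip/in.
Capacity per unit length: φr_n = 0.75 × 0.6 × 60 × (0.707 × 0.375) = 7.158 kip/in.
3.944 ≤ 7.158 → adequate.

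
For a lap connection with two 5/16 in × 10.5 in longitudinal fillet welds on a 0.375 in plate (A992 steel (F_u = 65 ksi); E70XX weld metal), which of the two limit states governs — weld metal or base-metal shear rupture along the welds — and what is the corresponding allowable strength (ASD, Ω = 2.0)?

R_n/Ω ≈ 97.4 kip (weld metal governs)

E70XX → F_EXX = 70 ksi.
t_e = 0.707 × 0.3125 = 0.2209 in; L = 21 in.
Weld metal: R_n/Ω = (1/2.0) × 0.6 × 70 × 0.2209 × 21 = 97.43 kip.
Base metal (shear rupture): R_n/Ω = (1/2.0) × 0.6 × 65 × 0.375 × 21 = 153.6 kip.
Governing: weld metal.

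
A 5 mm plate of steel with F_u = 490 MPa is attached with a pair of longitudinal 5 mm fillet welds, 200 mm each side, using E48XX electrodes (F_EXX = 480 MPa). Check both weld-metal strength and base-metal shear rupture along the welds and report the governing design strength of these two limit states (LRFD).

φR_n ≈ 305 kN (weld metal governs)

t_e = 0.707 × 5 = 3.535 mm; L = 400 mm.
Weld metal: φR_n = 0.75 × 0.6 × 480 × 3.535 × 400 × 10⁻³ = 305.4 kN.
Base metal (shear rupture): φR_n = 0.75 × 0.6 × 490 × 5 × 400 × 10⁻³ = 441 kN.
Governing: weld metal.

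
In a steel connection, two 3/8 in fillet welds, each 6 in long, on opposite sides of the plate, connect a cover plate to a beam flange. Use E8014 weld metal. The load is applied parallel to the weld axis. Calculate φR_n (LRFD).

E80XX → F_EXX = 80 ksi.
Effective throat t_e = 0.707 × 0.375 = 0.2651 in.
Total length L = 12 in; A_we = 0.2651 × 12 = 3.181 in².
F_nw = 0.6 F_EXX = 0.6 × 80 = 48 ksi.
φR_n = 0.75 × 48 × 3.181 = 114.5 kips.

φR_n ≈ 115 kips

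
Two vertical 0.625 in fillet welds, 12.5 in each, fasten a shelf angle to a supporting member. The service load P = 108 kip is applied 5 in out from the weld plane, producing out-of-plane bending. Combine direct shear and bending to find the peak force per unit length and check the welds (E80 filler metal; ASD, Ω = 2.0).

E80XX → F_EXX = 80 ksi.
L_w = 2 × 12.5 = 25 in; section modulus (unit throat) S = 2 × L²/6 = 52.08 in².
Direct shear f_v = P/L_w = 108/25 = 4.32 kip/in.
Moment M = P × e = 108 × 5 = 540 kip·in; bending f_b = M/S = 10.37 kip/in.
f_max = √(f_v² + f_b²) = √(4.32² + 10.37²) = 11.23 kip/in.
r_n/Ω = (1/2.0) × 0.6 × 80 × (0.707 × 0.625) = 10.6 kip/in → NOT adequate.

f_max ≈ 11.2 kip/in; NOT adequate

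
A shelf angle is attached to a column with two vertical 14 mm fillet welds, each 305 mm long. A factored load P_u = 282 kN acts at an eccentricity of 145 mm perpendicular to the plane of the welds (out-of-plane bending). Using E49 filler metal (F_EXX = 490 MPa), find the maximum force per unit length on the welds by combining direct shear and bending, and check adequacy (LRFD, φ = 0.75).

L_w = 2 × 305 = 610 mm; section modulus (unit throat) S = 2 × L²/6 = 31010 mm².
Direct shear f_v = P/L_w = 282×10³/610 = 462.3 N/mm.
Moment M = P × e = 282×10³ × 145 = 40890000 N·mm; bending f_b = M/S = 1319 N/mm.
f_max = √(f_v² + f_b²) = √(462.3² + 1319²) = 1397 N/mm.
φr_n = 0.75 × 0.6 × 490 × (0.707 × 14) = 2183 N/mm → adequate.

f_max ≈ 1400 N/mm; adequate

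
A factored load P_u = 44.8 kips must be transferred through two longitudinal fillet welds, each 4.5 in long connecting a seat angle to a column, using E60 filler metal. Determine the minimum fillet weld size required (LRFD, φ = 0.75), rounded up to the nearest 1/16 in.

E60XX → F_EXX = 60 ksi.
Total weld length L = 9 in.
Required throat t_e = P_u / (φ × 0.6 F_EXX × L) = 44.8 / (0.75 × 0.6 × 60 × 9) = 0.1844 in.
Required leg w = t_e / 0.707 = 0.2608 in → use 5/16 in.

w = 5/16 in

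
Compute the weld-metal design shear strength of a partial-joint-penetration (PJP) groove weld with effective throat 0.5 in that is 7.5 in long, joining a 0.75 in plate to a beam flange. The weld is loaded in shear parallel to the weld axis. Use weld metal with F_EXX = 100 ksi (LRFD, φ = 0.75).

Effective throat (given) t_e = 0.5 in.
A_we = 0.5 × 7.5 = 3.75 in².
F_nw = 0.6 F_EXX = 60 ksi.
φR_n = 0.75 × 60 × 3.75 = 168.8 kip.

φR_n ≈ 169 kip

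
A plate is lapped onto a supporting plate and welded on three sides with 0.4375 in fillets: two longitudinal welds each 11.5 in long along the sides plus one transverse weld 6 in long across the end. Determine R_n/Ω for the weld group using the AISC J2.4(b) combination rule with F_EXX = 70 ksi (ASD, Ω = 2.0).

t_e = 0.707 × 0.4375 = 0.3093 in.
R_nwl = 0.6 × 70 × 0.3093 × 23 = 298.8 kips (longitudinal, 2 welds).
R_nwt = 0.6 × 70 × 0.3093 × 6 = 77.95 kips (transverse, base value).
(i) R_nwl + R_nwt = 376.7 kips; (ii) 0.85 R_nwl + 1.5 R_nwt = 370.9 kips.
R_n = max = 376.7 kips [governs: (i)]; R_n/Ω = 188.4 kips.

R_n/Ω ≈ 188 kips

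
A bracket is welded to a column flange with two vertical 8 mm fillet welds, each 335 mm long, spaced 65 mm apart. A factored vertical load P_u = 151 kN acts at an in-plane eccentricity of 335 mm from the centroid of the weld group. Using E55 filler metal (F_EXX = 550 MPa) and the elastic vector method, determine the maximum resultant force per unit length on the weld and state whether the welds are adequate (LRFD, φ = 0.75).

Total weld length L_w = 670 mm. Treat welds as unit-width lines.
Polar moment about centroid: J = 2[d³/12 + d(b/2)²] = 2[335³/12 + 335×32.5²] = 6974000 mm³.
Direct shear f_v = P/L_w = 151×10³ / 670 = 225.4 N/mm (vertical).
Torsion M = P·e = 151×10³ × 335 = 50585000 N·mm.
Critical point at (x, y) = (32.5, 167.5) from centroid. f_tx = M·y/J = 1215 N/mm; f_ty = M·x/J = 235.7 N/mm.
Resultant f_max = √[f_tx² + (f_v + f_ty)²] = √[1215² + (225.4 + 235.7)²] = 1300 N/mm.
Capacity per unit length: φr_n = 0.75 × 0.6 × 550 × (0.707 × 8) = 1400 N/mm.
1300 ≤ 1400 → adequate.

f_max ≈ 1300 N/mm; adequate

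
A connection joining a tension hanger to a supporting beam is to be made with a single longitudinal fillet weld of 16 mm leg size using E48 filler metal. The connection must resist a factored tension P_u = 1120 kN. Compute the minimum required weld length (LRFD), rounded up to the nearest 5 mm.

L = 460 mm

E48XX → F_EXX = 480 MPa.
Throat t_e = 0.707 × 16 = 11.31 mm.
φr_n = 0.75 × 0.6 × 480 × 11.31 × 10⁻³ = 2.443 kN/mm.
L_req = P_u / φr_n = 1120 / 2.443 = 458.4 mm total.
Round up → use L = 460 mm.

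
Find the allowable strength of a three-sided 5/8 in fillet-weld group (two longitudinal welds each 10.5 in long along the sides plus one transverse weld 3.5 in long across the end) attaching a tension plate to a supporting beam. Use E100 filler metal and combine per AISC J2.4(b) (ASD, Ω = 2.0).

E100XX → F_EXX = 100 ksi.
t_e = 0.707 × 0.625 = 0.4419 in.
R_nwl = 0.6 × 100 × 0.4419 × 21 = 556.8 kip (longitudinal, 2 welds).
R_nwt = 0.6 × 100 × 0.4419 × 3.5 = 92.79 kip (transverse, base value).
(i) R_nwl + R_nwt = 649.6 kip; (ii) 0.85 R_nwl + 1.5 R_nwt = 612.4 kip.
R_n = max = 649.6 kip [governs: (i)]; R_n/Ω = 324.8 kip.

R_n/Ω ≈ 325 kip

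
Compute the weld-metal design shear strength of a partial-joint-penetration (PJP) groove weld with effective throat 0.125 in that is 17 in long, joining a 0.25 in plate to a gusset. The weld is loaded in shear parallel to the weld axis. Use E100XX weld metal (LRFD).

φR_n ≈ 95.6 kips

E100XX → F_EXX = 100 ksi.
Effective throat (given) t_e = 0.125 in.
A_we = 0.125 × 17 = 2.125 in².
F_nw = 0.6 F_EXX = 60 ksi.
φR_n = 0.75 × 60 × 2.125 = 95.62 kips.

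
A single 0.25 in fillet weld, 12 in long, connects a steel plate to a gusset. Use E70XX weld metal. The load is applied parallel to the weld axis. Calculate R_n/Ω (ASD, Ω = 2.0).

E70XX → F_EXX = 70 ksi.
Effective throat t_e = 0.707 × 0.25 = 0.1767 in.
Total length L = 12 in; A_we = 0.1767 × 12 = 2.121 in².
F_nw = 0.6 F_EXX = 0.6 × 70 = 42 ksi.
R_n = 42 × 2.121 = 89.08 kip; R_n/Ω = 89.08/2.0 = 44.54 kip.

R_n/Ω ≈ 44.5 kip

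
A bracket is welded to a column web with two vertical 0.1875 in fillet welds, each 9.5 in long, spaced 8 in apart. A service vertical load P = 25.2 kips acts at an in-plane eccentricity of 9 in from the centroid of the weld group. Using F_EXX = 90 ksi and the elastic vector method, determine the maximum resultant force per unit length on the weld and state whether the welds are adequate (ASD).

Total weld length L_w = 19 in. Treat welds as unit-width lines.
Polar moment about centroid: J = 2[d³/12 + d(b/2)²] = 2[9.5³/12 + 9.5×4²] = 446.9 in³.
Direct shear f_v = P/L_w = 25.2 / 19 = 1.326 kip/in (vertical).
Torsion M = P·e = 25.2 × 9 = 226.8 kip·in.
Critical point at (x, y) = (4, 4.75) from centroid. f_tx = M·y/J = 2.411 kip/in; f_ty = M·x/J = 2.03 kip/in.
Resultant f_max = √[f_tx² + (f_v + f_ty)²] = √[2.411² + (1.326 + 2.03)²] = 4.132 kip/in.
Capacity per unit length: r_n/Ω = (1/2.0) × 0.6 × 90 × (0.707 × 0.1875) = 3.579 kip/in.
4.132 > 3.579 → NOT adequate.

f_max ≈ 4.13 kip/in; NOT adequate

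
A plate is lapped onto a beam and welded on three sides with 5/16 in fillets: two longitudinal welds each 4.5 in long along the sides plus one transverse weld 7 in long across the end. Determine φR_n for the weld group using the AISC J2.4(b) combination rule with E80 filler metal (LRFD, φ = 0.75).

φR_n ≈ 144 kip

E80XX → F_EXX = 80 ksi.
t_e = 0.707 × 0.3125 = 0.2209 in.
R_nwl = 0.6 × 80 × 0.2209 × 9 = 95.44 kip (longitudinal, 2 welds).
R_nwt = 0.6 × 80 × 0.2209 × 7 = 74.23 kip (transverse, base value).
(i) R_nwl + R_nwt = 169.7 kip; (ii) 0.85 R_nwl + 1.5 R_nwt = 192.5 kip.
R_n = max = 192.5 kip [governs: (ii)]; φR_n = 144.4 kip.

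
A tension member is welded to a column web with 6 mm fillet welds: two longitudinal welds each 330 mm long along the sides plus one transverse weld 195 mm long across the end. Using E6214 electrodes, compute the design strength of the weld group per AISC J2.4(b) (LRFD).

φR_n ≈ 1010 kN

E62XX → F_EXX = 620 MPa.
t_e = 0.707 × 6 = 4.242 mm.
R_nwl = 0.6 × 620 × 4.242 × 660 × 10⁻³ = 1041 kN (longitudinal, 2 welds).
R_nwt = 0.6 × 620 × 4.242 × 195 × 10⁻³ = 307.7 kN (transverse, base value).
(i) R_nwl + R_nwt = 1349 kN; (ii) 0.85 R_nwl + 1.5 R_nwt = 1347 kN.
R_n = max = 1349 kN [governs: (i)]; φR_n = 1012 kN.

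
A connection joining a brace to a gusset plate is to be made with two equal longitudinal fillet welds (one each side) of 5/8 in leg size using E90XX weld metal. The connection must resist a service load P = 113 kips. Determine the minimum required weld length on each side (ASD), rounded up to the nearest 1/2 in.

E90XX → F_EXX = 90 ksi.
Throat t_e = 0.707 × 0.625 = 0.4419 in.
r_n/Ω = (0.6 × 90 × 0.4419) / 2.0 = 11.93 kip/in.
L_req = P / (r_n/Ω) = 113 / 11.93 = 9.471 in total.
Per side: 9.471 / 2 = 4.736 in.
Round up → use L = 5 in on each side.

L = 5 in on each side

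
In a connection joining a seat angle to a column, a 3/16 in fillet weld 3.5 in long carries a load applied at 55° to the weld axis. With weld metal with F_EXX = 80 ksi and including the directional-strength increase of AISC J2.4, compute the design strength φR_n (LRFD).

t_e = 0.707 × 0.1875 = 0.1326 in; A_we = 0.1326 × 3.5 = 0.464 in².
Directional factor: 1.0 + 0.5 sin^1.5(55°) = 1.371.
F_nw = 0.6 × 80 × 1.371 = 65.79 ksi.
φR_n = 0.75 × 65.79 × 0.464 = 22.89 kips.

φR_n ≈ 22.9 kips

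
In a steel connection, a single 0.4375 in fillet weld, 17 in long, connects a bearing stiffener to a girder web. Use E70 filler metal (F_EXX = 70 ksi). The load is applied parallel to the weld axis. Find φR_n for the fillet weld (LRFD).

φR_n ≈ 166 kips

Effective throat t_e = 0.707 × 0.4375 = 0.3093 in.
Total length L = 17 in; A_we = 0.3093 × 17 = 5.258 in².
F_nw = 0.6 F_EXX = 0.6 × 70 = 42 ksi.
φR_n = 0.75 × 42 × 5.258 = 165.6 kips.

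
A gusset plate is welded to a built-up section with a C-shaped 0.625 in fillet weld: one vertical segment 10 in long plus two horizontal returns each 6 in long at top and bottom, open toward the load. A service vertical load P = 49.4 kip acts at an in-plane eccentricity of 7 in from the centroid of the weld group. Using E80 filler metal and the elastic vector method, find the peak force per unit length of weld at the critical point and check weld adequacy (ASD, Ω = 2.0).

E80XX → F_EXX = 80 ksi.
Total weld length L_w = 22 in. Treat welds as unit-width lines.
Centroid: x̄ = 2×6×3 / 22 = 1.636 in from the vertical weld.
Polar moment about centroid: J = I_x + I_y = [10³/12 + 2×6×5²] + [10×1.636² + 2(6³/12 + 6×1.364²)] = 468.4 in³.
Direct shear f_v = P/L_w = 49.4 / 22 = 2.245 kip/in (vertical).
Torsion M = P·e = 49.4 × 7 = 345.8 kip·in.
Critical point at (x, y) = (4.364, 5) from centroid. f_tx = M·y/J = 3.691 kip/in; f_ty = M·x/J = 3.221 kip/in.
Resultant f_max = √[f_tx² + (f_v + f_ty)²] = √[3.691² + (2.245 + 3.221)²] = 6.596 kip/in.
Capacity per unit length: r_n/Ω = (1/2.0) × 0.6 × 80 × (0.707 × 0.625) = 10.6 kip/in.
6.596 ≤ 10.6 → adequate.

f_max ≈ 6.6 kip/in; adequate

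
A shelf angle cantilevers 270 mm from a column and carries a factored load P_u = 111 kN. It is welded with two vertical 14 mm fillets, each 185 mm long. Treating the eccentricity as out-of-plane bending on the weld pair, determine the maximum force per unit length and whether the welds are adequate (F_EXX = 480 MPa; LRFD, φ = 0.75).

f_max ≈ 2640 N/mm; NOT adequate

L_w = 2 × 185 = 370 mm; section modulus (unit throat) S = 2 × L²/6 = 11410 mm².
Direct shear f_v = P/L_w = 111×10³/370 = 300 N/mm.
Moment M = P × e = 111×10³ × 270 = 29970000 N·mm; bending f_b = M/S = 2627 N/mm.
f_max = √(f_v² + f_b²) = √(300² + 2627²) = 2644 N/mm.
φr_n = 0.75 × 0.6 × 480 × (0.707 × 14) = 2138 N/mm → NOT adequate.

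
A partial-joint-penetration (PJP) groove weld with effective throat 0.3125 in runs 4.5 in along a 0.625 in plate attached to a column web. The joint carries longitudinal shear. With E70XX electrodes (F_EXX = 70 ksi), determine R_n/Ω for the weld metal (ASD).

R_n/Ω ≈ 29.5 kip

Effective throat (given) t_e = 0.3125 in.
A_we = 0.3125 × 4.5 = 1.406 in².
F_nw = 0.6 F_EXX = 42 ksi.
R_n/Ω = (42 × 1.406) / 2.0 = 29.53 kip.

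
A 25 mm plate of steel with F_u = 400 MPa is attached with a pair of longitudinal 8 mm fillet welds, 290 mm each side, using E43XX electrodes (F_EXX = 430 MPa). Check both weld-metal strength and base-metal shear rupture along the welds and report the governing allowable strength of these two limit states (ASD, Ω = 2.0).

R_n/Ω ≈ 423 kN (weld metal governs)

t_e = 0.707 × 8 = 5.656 mm; L = 580 mm.
Weld metal: R_n/Ω = (1/2.0) × 0.6 × 430 × 5.656 × 580 × 10⁻³ = 423.2 kN.
Base metal (shear rupture): R_n/Ω = (1/2.0) × 0.6 × 400 × 25 × 580 × 10⁻³ = 1740 kN.
Governing: weld metal.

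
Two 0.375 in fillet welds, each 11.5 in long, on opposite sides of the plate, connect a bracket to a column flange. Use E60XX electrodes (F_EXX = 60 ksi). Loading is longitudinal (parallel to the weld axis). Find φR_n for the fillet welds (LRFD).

φR_n ≈ 165 kip

Effective throat t_e = 0.707 × 0.375 = 0.2651 in.
Total length L = 23 in; A_we = 0.2651 × 23 = 6.098 in².
F_nw = 0.6 F_EXX = 0.6 × 60 = 36 ksi.
φR_n = 0.75 × 36 × 6.098 = 164.6 kip.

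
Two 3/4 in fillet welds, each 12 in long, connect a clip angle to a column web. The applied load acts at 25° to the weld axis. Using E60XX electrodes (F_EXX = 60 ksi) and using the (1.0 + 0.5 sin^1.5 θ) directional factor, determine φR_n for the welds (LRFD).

t_e = 0.707 × 0.75 = 0.5302 in; A_we = 0.5302 × 24 = 12.73 in².
Directional factor: 1.0 + 0.5 sin^1.5(25°) = 1.137.
F_nw = 0.6 × 60 × 1.137 = 40.95 ksi.
φR_n = 0.75 × 40.95 × 12.73 = 390.8 kips.

φR_n ≈ 391 kips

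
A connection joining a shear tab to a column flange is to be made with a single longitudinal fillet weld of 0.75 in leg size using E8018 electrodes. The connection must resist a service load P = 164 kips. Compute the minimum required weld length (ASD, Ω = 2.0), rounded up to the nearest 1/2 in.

L = 13 in

E80XX → F_EXX = 80 ksi.
Throat t_e = 0.707 × 0.75 = 0.5302 in.
r_n/Ω = (0.6 × 80 × 0.5302) / 2.0 = 12.73 kip/in.
L_req = P / (r_n/Ω) = 164 / 12.73 = 12.89 in total.
Round up → use L = 13 in.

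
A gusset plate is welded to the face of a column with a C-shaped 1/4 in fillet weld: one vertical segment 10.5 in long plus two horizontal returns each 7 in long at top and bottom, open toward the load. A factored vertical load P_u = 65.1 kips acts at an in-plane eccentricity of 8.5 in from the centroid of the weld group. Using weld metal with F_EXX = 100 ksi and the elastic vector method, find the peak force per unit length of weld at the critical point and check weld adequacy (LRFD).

f_max ≈ 8.6 kip/in; NOT adequate

Total weld length L_w = 24.5 in. Treat welds as unit-width lines.
Centroid: x̄ = 2×7×3.5 / 24.5 = 2 in from the vertical weld.
Polar moment about centroid: J = I_x + I_y = [10.5³/12 + 2×7×5.25²] + [10.5×2² + 2(7³/12 + 7×1.5²)] = 613 in³.
Direct shear f_v = P/L_w = 65.1 / 24.5 = 2.657 kip/in (vertical).
Torsion M = P·e = 65.1 × 8.5 = 553.35 kip·in.
Critical point at (x, y) = (5, 5.25) from centroid. f_tx = M·y/J = 4.739 kip/in; f_ty = M·x/J = 4.513 kip/in.
Resultant f_max = √[f_tx² + (f_v + f_ty)²] = √[4.739² + (2.657 + 4.513)²] = 8.595 kip/in.
Capacity per unit length: φr_n = 0.75 × 0.6 × 100 × (0.707 × 0.25) = 7.954 kip/in.
8.595 > 7.954 → NOT adequate.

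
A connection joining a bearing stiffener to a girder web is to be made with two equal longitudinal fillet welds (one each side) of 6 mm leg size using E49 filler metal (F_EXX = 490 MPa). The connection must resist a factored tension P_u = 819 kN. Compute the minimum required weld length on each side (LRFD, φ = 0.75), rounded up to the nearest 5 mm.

Throat t_e = 0.707 × 6 = 4.242 mm.
φr_n = 0.75 × 0.6 × 490 × 4.242 × 10⁻³ = 0.9354 kN/mm.
L_req = P_u / φr_n = 819 / 0.9354 = 875.6 mm total.
Per side: 875.6 / 2 = 437.8 mm.
Round up → use L = 440 mm on each side.

L = 440 mm on each side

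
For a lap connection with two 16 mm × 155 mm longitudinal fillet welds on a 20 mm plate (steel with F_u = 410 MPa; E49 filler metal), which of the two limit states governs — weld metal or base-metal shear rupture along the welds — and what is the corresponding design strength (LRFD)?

φR_n ≈ 773 kN (weld metal governs)

E49XX → F_EXX = 490 MPa.
t_e = 0.707 × 16 = 11.31 mm; L = 310 mm.
Weld metal: φR_n = 0.75 × 0.6 × 490 × 11.31 × 310 × 10⁻³ = 773.2 kN.
Base metal (shear rupture): φR_n = 0.75 × 0.6 × 410 × 20 × 310 × 10⁻³ = 1144 kN.
Governing: weld metal.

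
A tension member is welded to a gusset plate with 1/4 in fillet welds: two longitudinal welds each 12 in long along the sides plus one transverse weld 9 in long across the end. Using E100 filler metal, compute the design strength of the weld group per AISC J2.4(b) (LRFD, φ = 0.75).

φR_n ≈ 270 kips

E100XX → F_EXX = 100 ksi.
t_e = 0.707 × 0.25 = 0.1767 in.
R_nwl = 0.6 × 100 × 0.1767 × 24 = 254.5 kips (longitudinal, 2 welds).
R_nwt = 0.6 × 100 × 0.1767 × 9 = 95.44 kips (transverse, base value).
(i) R_nwl + R_nwt = 350 kips; (ii) 0.85 R_nwl + 1.5 R_nwt = 359.5 kips.
R_n = max = 359.5 kips [governs: (ii)]; φR_n = 269.6 kips.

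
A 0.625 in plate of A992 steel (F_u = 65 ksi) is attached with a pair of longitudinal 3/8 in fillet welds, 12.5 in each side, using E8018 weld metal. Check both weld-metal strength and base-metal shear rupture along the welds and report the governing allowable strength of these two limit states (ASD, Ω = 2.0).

R_n/Ω ≈ 159 kip (weld metal governs)

E80XX → F_EXX = 80 ksi.
t_e = 0.707 × 0.375 = 0.2651 in; L = 25 in.
Weld metal: R_n/Ω = (1/2.0) × 0.6 × 80 × 0.2651 × 25 = 159.1 kip.
Base metal (shear rupture): R_n/Ω = (1/2.0) × 0.6 × 65 × 0.625 × 25 = 304.7 kip.
Governing: weld metal.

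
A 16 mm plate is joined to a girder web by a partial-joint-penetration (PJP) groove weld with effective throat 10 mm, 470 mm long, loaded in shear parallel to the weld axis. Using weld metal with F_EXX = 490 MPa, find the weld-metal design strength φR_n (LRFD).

φR_n ≈ 1040 kN

Effective throat (given) t_e = 10 mm.
A_we = 10 × 470 = 4700 mm².
F_nw = 0.6 F_EXX = 294 MPa.
φR_n = 0.75 × 294 × 4700 × 10⁻³ = 1036 kN.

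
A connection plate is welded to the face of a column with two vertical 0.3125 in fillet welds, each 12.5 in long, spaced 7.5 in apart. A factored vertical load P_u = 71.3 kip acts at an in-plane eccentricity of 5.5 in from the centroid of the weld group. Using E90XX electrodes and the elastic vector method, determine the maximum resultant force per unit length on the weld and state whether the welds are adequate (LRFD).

E90XX → F_EXX = 90 ksi.
Total weld length L_w = 25 in. Treat welds as unit-width lines.
Polar moment about centroid: J = 2[d³/12 + d(b/2)²] = 2[12.5³/12 + 12.5×3.75²] = 677.1 in³.
Direct shear f_v = P/L_w = 71.3 / 25 = 2.852 kip/in (vertical).
Torsion M = P·e = 71.3 × 5.5 = 392.15 kip·in.
Critical point at (x, y) = (3.75, 6.25) from centroid. f_tx = M·y/J = 3.62 kip/in; f_ty = M·x/J = 2.172 kip/in.
Resultant f_max = √[f_tx² + (f_v + f_ty)²] = √[3.62² + (2.852 + 2.172)²] = 6.192 kip/in.
Capacity per unit length: φr_n = 0.75 × 0.6 × 90 × (0.707 × 0.3125) = 8.948 kip/in.
6.192 ≤ 8.948 → adequate.

f_max ≈ 6.19 kip/in; adequate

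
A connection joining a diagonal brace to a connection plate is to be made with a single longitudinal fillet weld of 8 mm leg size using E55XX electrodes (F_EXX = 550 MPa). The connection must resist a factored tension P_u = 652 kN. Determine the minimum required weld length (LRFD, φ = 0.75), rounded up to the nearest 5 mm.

Throat t_e = 0.707 × 8 = 5.656 mm.
φr_n = 0.75 × 0.6 × 550 × 5.656 × 10⁻³ = 1.4 kN/mm.
L_req = P_u / φr_n = 652 / 1.4 = 465.8 mm total.
Round up → use L = 470 mm.

L = 470 mm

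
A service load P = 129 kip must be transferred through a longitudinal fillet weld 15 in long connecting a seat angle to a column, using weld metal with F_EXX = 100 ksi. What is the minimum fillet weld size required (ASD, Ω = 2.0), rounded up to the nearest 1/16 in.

Total weld length L = 15 in.
Required throat t_e = P × Ω / (0.6 F_EXX × L) = 129 × 2.0 / (0.6 × 100 × 15) = 0.2867 in.
Required leg w = t_e / 0.707 = 0.4055 in → use 7/16 in.

w = 7/16 in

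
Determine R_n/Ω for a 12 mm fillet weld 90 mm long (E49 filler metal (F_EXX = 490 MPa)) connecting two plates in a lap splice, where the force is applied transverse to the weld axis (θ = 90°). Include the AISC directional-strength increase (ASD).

t_e = 0.707 × 12 = 8.484 mm; A_we = 8.484 × 90 = 763.6 mm².
Directional factor: 1.0 + 0.5 sin^1.5(90°) = 1.5.
F_nw = 0.6 × 490 × 1.5 = 441 MPa.
R_n/Ω = (441 × 763.6) / 2.0 × 10⁻³ = 168.4 kN.

R_n/Ω ≈ 168 kN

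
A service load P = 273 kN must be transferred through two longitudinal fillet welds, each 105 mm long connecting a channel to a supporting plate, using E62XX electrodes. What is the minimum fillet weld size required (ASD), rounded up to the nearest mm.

w = 10 mm

E62XX → F_EXX = 620 MPa.
Total weld length L = 210 mm.
Required throat t_e = P × Ω / (0.6 F_EXX × L) = 273 × 2.0 / (0.6 × 620 × 210 × 10⁻³) = 6.989 mm.
Required leg w = t_e / 0.707 = 9.886 mm → use 10 mm.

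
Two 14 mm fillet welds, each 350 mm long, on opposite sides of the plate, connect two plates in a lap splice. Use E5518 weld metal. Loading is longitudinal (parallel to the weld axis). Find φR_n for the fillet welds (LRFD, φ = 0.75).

φR_n ≈ 1710 kN

E55XX → F_EXX = 550 MPa.
Effective throat t_e = 0.707 × 14 = 9.898 mm.
Total length L = 700 mm; A_we = 9.898 × 700 = 6929 mm².
F_nw = 0.6 F_EXX = 0.6 × 550 = 330 MPa.
φR_n = 0.75 × 330 × 6929 × 10⁻³ = 1715 kN.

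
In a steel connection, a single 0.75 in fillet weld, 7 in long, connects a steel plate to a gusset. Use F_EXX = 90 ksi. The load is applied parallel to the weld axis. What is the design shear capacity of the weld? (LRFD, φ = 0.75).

Effective throat t_e = 0.707 × 0.75 = 0.5302 in.
Total length L = 7 in; A_we = 0.5302 × 7 = 3.712 in².
F_nw = 0.6 F_EXX = 0.6 × 90 = 54 ksi.
φR_n = 0.75 × 54 × 3.712 = 150.3 kip.

φR_n ≈ 150 kip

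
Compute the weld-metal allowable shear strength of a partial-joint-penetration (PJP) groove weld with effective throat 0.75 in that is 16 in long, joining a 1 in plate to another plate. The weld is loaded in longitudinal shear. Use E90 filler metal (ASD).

R_n/Ω ≈ 324 kips

E90XX → F_EXX = 90 ksi.
Effective throat (given) t_e = 0.75 in.
A_we = 0.75 × 16 = 12 in².
F_nw = 0.6 F_EXX = 54 ksi.
R_n/Ω = (54 × 12) / 2.0 = 324 kips.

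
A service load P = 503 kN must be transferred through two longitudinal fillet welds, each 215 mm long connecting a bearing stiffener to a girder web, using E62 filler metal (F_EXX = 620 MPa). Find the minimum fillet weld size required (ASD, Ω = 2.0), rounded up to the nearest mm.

Total weld length L = 430 mm.
Required throat t_e = P × Ω / (0.6 F_EXX × L) = 503 × 2.0 / (0.6 × 620 × 430 × 10⁻³) = 6.289 mm.
Required leg w = t_e / 0.707 = 8.895 mm → use 9 mm.

w = 9 mm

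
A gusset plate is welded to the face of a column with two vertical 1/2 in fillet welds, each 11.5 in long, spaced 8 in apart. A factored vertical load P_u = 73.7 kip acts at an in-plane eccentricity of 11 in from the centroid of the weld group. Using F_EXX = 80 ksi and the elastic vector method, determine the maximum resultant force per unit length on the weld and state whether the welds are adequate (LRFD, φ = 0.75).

Total weld length L_w = 23 in. Treat welds as unit-width lines.
Polar moment about centroid: J = 2[d³/12 + d(b/2)²] = 2[11.5³/12 + 11.5×4²] = 621.5 in³.
Direct shear f_v = P/L_w = 73.7 / 23 = 3.204 kip/in (vertical).
Torsion M = P·e = 73.7 × 11 = 810.7 kip·in.
Critical point at (x, y) = (4, 5.75) from centroid. f_tx = M·y/J = 7.501 kip/in; f_ty = M·x/J = 5.218 kip/in.
Resultant f_max = √[f_tx² + (f_v + f_ty)²] = √[7.501² + (3.204 + 5.218)²] = 11.28 kip/in.
Capacity per unit length: φr_n = 0.75 × 0.6 × 80 × (0.707 × 0.5) = 12.73 kip/in.
11.28 ≤ 12.73 → adequate.

f_max ≈ 11.3 kip/in; adequate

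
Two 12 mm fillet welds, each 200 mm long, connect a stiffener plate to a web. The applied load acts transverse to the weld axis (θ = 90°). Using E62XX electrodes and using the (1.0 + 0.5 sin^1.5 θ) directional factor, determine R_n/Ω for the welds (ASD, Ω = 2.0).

R_n/Ω ≈ 947 kN

E62XX → F_EXX = 620 MPa.
t_e = 0.707 × 12 = 8.484 mm; A_we = 8.484 × 400 = 3394 mm².
Directional factor: 1.0 + 0.5 sin^1.5(90°) = 1.5.
F_nw = 0.6 × 620 × 1.5 = 558 MPa.
R_n/Ω = (558 × 3394) / 2.0 × 10⁻³ = 946.8 kN.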